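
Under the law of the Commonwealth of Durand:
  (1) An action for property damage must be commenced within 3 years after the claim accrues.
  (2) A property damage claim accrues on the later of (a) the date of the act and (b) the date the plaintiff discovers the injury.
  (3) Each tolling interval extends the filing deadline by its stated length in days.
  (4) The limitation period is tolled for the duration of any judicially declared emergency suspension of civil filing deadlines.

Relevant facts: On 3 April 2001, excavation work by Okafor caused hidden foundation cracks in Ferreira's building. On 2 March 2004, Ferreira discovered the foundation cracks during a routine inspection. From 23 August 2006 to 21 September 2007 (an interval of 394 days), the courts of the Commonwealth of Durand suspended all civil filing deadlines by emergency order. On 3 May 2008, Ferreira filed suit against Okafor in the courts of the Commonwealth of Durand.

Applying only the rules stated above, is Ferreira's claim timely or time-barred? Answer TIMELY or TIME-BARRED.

Because discovery on 2 March 2004 post-dates the 3 April 2001 act, accrual under the later-of rule falls on 2 March 2004.
Adding the 3 years base period to 2 March 2004 gives a deadline of 2 March 2007, before any tolling.
Because the emergency suspension of filing deadlines ran from 23 August 2006 to 21 September 2007, the deadline is extended by 394 days to 30 March 2008.
Ferreira filed on 3 May 2008, after the 30 March 2008 deadline, so the action is time-barred.

TIME-BARRED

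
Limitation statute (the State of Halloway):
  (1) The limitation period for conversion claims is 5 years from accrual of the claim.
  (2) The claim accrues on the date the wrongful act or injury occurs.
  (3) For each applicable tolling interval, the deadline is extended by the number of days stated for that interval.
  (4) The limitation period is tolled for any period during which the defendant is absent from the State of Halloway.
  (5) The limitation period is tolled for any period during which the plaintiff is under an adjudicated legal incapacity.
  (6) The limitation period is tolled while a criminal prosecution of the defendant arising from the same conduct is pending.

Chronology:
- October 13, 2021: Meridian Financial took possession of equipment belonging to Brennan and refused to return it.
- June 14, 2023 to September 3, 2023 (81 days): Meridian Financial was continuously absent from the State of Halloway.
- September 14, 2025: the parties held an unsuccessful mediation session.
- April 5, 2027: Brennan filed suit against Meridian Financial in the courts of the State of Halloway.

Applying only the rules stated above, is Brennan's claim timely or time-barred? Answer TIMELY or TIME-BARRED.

TIME-BARRED

The claim accrued on October 13, 2021, when the wrongful act occurred.
Adding the 5 years base period to October 13, 2021 gives a deadline of October 13, 2026, before any tolling.
Because the defendant's absence from the jurisdiction ran from June 14, 2023 to September 3, 2023, the deadline is extended by 81 days to January 2, 2027.
The other events in the timeline have no effect on the limitation period under the stated rules.
Filing on April 5, 2027 missed the January 2, 2027 deadline — the action is time-barred.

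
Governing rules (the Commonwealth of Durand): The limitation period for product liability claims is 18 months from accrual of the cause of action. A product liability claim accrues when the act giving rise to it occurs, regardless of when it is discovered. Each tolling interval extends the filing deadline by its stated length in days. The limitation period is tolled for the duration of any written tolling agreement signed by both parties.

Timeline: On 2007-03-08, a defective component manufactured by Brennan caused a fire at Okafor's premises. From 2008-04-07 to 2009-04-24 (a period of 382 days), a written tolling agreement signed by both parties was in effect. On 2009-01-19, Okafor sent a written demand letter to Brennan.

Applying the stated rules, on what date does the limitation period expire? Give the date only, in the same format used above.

2009-09-25

The limitation period began to run on 2007-03-08.
The untolled deadline — 18 months after 2007-03-08 — is 2008-09-08.
The written tolling agreement from 2008-04-07 to 2009-04-24 tolled the period for 382 days, extending the deadline to 2009-09-25.
The other events in the timeline have no effect on the limitation period under the stated rules.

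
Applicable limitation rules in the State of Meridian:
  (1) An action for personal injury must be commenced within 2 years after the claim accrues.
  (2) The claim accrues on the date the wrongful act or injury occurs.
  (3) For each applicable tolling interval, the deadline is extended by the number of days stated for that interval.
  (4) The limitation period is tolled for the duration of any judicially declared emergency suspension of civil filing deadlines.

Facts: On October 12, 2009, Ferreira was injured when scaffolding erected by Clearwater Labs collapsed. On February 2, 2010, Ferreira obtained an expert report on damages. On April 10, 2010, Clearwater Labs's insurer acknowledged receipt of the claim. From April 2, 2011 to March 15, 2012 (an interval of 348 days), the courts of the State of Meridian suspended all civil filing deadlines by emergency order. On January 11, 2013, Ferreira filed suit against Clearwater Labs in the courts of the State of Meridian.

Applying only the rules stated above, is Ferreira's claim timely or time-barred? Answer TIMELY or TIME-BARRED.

TIME-BARRED

The claim accrued on October 12, 2009, when the wrongful act occurred.
2 years from October 12, 2009 is October 12, 2011.
The emergency suspension of filing deadlines from April 2, 2011 to March 15, 2012 tolled the period for 348 days, extending the deadline to September 24, 2012.
The other events in the timeline have no effect on the limitation period under the stated rules.
The January 11, 2013 filing falls after the September 24, 2012 deadline; the claim is time-barred.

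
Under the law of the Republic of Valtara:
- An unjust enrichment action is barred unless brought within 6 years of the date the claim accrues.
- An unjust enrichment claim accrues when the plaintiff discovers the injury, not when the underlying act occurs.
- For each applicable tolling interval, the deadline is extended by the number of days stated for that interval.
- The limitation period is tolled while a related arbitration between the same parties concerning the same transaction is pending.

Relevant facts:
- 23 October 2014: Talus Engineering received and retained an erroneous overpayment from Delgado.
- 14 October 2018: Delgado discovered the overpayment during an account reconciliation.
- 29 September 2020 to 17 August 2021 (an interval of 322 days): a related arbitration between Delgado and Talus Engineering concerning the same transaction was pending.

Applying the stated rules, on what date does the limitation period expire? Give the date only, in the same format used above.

1 September 2025

Accrual is tied to discovery, so the period began on 14 October 2018 rather than on 23 October 2014 when the act occurred.
6 years from 14 October 2018 is 14 October 2024.
The period was tolled for 322 days by the pending related arbitration (29 September 2020 to 17 August 2021), pushing the deadline to 1 September 2025.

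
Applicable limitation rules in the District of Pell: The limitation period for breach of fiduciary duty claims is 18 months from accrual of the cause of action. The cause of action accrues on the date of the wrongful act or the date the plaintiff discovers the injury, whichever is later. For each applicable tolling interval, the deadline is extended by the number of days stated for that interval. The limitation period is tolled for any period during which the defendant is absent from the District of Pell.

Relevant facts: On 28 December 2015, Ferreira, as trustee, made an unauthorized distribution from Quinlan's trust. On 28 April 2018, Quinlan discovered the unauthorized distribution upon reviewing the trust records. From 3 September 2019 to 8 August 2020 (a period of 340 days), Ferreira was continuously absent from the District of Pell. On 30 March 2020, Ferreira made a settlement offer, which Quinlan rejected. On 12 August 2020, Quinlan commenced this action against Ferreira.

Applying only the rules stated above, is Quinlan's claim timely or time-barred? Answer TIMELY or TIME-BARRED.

Because discovery on 28 April 2018 post-dates the 28 December 2015 act, accrual under the later-of rule falls on 28 April 2018.
The untolled deadline — 18 months after 28 April 2018 — is 28 October 2019.
The defendant's absence from the jurisdiction from 3 September 2019 to 8 August 2020 tolled the period for 340 days, extending the deadline to 2 October 2020.
None of the other events listed affects the running of the period under the stated rules.
The 12 August 2020 filing precedes the 2 October 2020 deadline; the claim is timely.

TIMELY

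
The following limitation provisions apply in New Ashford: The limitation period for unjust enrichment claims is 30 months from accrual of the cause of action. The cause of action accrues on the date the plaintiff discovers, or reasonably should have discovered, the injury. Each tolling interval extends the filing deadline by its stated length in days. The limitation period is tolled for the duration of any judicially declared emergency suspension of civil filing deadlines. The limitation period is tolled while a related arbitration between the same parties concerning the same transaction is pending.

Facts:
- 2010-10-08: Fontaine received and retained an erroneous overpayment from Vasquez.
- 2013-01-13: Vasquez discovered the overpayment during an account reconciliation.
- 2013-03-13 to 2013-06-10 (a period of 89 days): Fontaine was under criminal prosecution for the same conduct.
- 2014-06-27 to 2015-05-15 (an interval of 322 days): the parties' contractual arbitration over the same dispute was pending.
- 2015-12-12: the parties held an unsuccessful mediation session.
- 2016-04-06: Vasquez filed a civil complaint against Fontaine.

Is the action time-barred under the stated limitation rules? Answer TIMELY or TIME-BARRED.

Under the discovery rule, the claim accrued on 2013-01-13, when Vasquez discovered the injury — not on the 2010-10-08 date of the underlying act.
30 months from 2013-01-13 is 2015-07-13.
Because the pending related arbitration ran from 2014-06-27 to 2015-05-15, the deadline is extended by 322 days to 2016-05-30.
No stated provision tolls the period for a criminal prosecution, so the interval from 2013-03-13 to 2013-06-10 has no effect on the deadline.
The other events in the timeline have no effect on the limitation period under the stated rules.
The 2016-04-06 filing precedes the 2016-05-30 deadline; the claim is timely.

TIMELY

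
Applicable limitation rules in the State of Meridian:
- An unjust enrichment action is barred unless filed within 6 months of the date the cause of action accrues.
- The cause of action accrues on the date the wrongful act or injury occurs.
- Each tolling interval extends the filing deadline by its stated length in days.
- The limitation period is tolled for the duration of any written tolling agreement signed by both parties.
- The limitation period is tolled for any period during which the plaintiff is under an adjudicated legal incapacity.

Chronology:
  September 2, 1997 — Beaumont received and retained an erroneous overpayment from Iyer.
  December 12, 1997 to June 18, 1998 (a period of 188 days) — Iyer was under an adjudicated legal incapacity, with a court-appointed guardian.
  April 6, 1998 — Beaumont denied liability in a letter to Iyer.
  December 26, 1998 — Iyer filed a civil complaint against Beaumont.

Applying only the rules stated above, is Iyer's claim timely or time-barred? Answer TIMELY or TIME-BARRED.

The claim accrued on September 2, 1997, when the wrongful act occurred.
6 months from September 2, 1997 is March 2, 1998.
The plaintiff's legal incapacity from December 12, 1997 to June 18, 1998 tolled the period for 188 days, extending the deadline to September 6, 1998.
Nothing else in the chronology tolls or restarts the period.
Iyer filed on December 26, 1998, after the September 6, 1998 deadline, so the action is time-barred.

TIME-BARRED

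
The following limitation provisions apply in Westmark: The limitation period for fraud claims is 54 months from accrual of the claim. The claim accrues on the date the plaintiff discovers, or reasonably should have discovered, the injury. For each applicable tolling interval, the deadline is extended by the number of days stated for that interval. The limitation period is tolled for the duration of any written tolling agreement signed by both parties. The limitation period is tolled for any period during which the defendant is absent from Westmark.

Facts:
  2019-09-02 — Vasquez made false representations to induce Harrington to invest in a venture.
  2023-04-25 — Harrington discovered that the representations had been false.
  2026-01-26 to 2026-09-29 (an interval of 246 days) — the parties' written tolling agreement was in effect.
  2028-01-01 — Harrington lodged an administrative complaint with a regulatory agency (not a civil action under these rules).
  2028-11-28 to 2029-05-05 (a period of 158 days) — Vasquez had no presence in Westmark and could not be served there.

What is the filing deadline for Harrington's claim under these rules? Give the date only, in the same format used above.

Accrual is tied to discovery, so the period began on 2023-04-25 rather than on 2019-09-02 when the act occurred.
Adding the 54 months base period to 2023-04-25 gives a deadline of 2027-10-25, before any tolling.
The written tolling agreement from 2026-01-26 to 2026-09-29 tolled the period for 246 days, extending the deadline to 2028-06-27.
The defendant's absence from the jurisdiction starting 2028-11-28 came too late — the period had run on 2028-06-27 — and so does not extend the deadline.
None of the other events listed affects the running of the period under the stated rules.

2028-06-27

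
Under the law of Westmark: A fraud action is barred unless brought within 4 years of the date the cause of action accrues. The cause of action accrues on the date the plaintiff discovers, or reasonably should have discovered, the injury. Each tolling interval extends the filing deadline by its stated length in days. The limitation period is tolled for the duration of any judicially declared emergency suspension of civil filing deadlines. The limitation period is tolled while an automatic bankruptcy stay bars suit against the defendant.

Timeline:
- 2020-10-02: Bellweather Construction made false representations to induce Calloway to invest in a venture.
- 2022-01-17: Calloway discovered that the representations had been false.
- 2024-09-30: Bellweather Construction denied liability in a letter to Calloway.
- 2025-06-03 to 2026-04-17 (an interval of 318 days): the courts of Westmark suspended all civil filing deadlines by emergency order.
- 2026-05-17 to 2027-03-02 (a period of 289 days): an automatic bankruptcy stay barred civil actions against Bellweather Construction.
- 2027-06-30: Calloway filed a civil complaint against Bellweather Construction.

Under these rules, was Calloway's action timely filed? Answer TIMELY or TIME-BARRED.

The claim did not accrue until Calloway discovered the injury on 2022-01-17; the 2020-10-02 act date does not start the clock under the stated rule.
Adding the 4 years base period to 2022-01-17 gives a deadline of 2026-01-17, before any tolling.
The period was tolled for 318 days by the emergency suspension of filing deadlines (2025-06-03 to 2026-04-17), pushing the deadline to 2026-12-01.
The automatic bankruptcy stay from 2026-05-17 to 2027-03-02 tolled the period for 289 days, extending the deadline to 2027-09-16.
Nothing else in the chronology tolls or restarts the period.
Calloway filed on 2027-06-30, before the 2027-09-16 deadline, so the action is timely.

TIMELY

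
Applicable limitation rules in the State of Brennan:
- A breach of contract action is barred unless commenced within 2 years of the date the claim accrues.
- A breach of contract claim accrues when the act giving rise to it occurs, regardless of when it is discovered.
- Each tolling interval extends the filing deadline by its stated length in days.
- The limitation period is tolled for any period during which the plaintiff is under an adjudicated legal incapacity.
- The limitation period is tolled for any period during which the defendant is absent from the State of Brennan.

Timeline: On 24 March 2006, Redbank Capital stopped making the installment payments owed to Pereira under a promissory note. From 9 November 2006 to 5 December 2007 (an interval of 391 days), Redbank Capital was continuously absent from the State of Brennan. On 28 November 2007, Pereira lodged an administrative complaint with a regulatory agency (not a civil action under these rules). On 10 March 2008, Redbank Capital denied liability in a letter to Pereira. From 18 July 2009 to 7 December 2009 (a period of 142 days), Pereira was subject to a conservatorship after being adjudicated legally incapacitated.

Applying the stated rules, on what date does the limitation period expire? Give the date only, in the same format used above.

19 April 2009

The claim accrued on 24 March 2006, the date of the act.
The untolled deadline — 2 years after 24 March 2006 — is 24 March 2008.
The period was tolled for 391 days by the defendant's absence from the jurisdiction (9 November 2006 to 5 December 2007), pushing the deadline to 19 April 2009.
The plaintiff's legal incapacity starting 18 July 2009 came too late — the period had run on 19 April 2009 — and so does not extend the deadline.
None of the other events listed affects the running of the period under the stated rules.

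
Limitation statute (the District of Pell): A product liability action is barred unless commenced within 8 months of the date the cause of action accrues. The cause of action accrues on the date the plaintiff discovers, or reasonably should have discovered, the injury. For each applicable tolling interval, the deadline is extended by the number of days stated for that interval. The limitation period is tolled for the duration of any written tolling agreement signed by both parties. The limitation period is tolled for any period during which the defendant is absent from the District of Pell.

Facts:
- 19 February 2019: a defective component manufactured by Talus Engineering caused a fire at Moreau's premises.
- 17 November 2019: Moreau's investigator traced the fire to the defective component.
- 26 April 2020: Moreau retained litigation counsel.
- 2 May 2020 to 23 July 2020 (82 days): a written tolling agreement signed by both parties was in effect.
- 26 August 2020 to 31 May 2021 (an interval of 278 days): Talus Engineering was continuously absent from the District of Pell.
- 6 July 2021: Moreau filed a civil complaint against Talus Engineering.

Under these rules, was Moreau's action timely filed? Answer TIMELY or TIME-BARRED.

TIMELY

The claim did not accrue until Moreau discovered the injury on 17 November 2019; the 19 February 2019 act date does not start the clock under the stated rule.
The untolled deadline — 8 months after 17 November 2019 — is 17 July 2020.
Because the written tolling agreement ran from 2 May 2020 to 23 July 2020, the deadline is extended by 82 days to 7 October 2020.
The defendant's absence from the jurisdiction from 26 August 2020 to 31 May 2021 tolled the period for 278 days, extending the deadline to 12 July 2021.
Nothing else in the chronology tolls or restarts the period.
Filing on 6 July 2021 beat the 12 July 2021 deadline — the action is timely.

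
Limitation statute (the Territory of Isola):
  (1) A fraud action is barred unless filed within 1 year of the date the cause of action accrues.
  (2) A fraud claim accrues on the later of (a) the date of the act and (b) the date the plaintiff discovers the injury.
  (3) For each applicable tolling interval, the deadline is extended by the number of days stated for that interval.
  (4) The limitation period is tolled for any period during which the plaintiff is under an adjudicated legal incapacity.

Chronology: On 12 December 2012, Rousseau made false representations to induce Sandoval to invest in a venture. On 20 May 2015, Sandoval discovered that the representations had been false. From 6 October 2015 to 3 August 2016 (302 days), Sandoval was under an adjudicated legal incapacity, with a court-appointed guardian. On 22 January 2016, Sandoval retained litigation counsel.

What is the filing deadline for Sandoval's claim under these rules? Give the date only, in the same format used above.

The claim accrued on 20 May 2015 — the later of the 12 December 2012 act and the 20 May 2015 discovery.
1 year from 20 May 2015 is 20 May 2016.
The plaintiff's legal incapacity from 6 October 2015 to 3 August 2016 tolled the period for 302 days, extending the deadline to 18 March 2017.
The other events in the timeline have no effect on the limitation period under the stated rules.

18 March 2017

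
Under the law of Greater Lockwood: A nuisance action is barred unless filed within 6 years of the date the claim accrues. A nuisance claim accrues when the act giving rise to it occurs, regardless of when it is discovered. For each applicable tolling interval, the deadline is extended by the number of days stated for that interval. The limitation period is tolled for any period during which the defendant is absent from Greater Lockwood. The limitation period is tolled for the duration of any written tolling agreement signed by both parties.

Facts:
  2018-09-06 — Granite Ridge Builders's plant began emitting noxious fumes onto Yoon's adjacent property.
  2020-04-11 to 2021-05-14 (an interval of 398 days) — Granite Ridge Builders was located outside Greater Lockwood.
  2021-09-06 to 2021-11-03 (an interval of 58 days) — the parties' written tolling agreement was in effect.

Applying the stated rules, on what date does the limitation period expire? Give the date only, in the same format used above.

The claim accrued on 2018-09-06, when the wrongful act occurred.
6 years from 2018-09-06 is 2024-09-06.
Because the defendant's absence from the jurisdiction ran from 2020-04-11 to 2021-05-14, the deadline is extended by 398 days to 2025-10-09.
The written tolling agreement from 2021-09-06 to 2021-11-03 tolled the period for 58 days, extending the deadline to 2025-12-06.

2025-12-06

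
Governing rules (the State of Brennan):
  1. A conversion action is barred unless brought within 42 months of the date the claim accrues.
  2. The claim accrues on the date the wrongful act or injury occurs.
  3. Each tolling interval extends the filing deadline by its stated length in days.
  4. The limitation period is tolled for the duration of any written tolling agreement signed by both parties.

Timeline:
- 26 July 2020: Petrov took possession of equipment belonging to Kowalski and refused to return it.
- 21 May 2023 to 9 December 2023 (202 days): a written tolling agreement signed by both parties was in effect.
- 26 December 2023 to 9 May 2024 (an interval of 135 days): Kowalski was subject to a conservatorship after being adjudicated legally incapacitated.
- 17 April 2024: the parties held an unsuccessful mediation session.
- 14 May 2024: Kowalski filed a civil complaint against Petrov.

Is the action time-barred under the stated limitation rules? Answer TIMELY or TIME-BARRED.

The claim accrued on 26 July 2020, the date of the act.
Adding the 42 months base period to 26 July 2020 gives a deadline of 26 January 2024, before any tolling.
Because the written tolling agreement ran from 21 May 2023 to 9 December 2023, the deadline is extended by 202 days to 15 August 2024.
The plaintiff's legal incapacity from 26 December 2023 to 9 May 2024 does not toll the period, because no stated rule makes the plaintiff's incapacity a tolling event.
Nothing else in the chronology tolls or restarts the period.
Filing on 14 May 2024 beat the 15 August 2024 deadline — the action is timely.

TIMELY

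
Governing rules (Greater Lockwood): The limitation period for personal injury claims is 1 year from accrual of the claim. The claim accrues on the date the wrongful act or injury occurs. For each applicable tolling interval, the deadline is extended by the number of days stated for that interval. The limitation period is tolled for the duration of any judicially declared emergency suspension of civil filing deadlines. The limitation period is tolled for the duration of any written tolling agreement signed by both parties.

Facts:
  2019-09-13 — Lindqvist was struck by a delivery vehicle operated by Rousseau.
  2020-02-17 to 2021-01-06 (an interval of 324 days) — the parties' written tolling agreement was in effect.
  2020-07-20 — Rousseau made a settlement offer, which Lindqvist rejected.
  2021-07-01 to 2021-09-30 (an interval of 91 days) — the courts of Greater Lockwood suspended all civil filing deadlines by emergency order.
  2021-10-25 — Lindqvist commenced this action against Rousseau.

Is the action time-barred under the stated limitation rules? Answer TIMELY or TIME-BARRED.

The claim accrued on 2019-09-13, the date of the act.
1 year from 2019-09-13 is 2020-09-13.
The period was tolled for 324 days by the written tolling agreement (2020-02-17 to 2021-01-06), pushing the deadline to 2021-08-03.
The period was tolled for 91 days by the emergency suspension of filing deadlines (2021-07-01 to 2021-09-30), pushing the deadline to 2021-11-02.
None of the other events listed affects the running of the period under the stated rules.
Filing on 2021-10-25 beat the 2021-11-02 deadline — the action is timely.

TIMELY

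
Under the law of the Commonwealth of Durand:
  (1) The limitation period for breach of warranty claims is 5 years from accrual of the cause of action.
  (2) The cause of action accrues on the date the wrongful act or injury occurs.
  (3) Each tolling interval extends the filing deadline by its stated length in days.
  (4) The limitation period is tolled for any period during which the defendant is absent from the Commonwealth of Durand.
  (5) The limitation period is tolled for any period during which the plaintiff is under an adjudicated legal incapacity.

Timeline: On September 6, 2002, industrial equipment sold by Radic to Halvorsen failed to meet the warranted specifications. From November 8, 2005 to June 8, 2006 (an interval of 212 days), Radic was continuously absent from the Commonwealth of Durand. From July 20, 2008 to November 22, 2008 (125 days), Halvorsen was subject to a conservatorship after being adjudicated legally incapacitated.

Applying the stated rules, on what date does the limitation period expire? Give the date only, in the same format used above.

The limitation period began to run on September 6, 2002.
Adding the 5 years base period to September 6, 2002 gives a deadline of September 6, 2007, before any tolling.
The defendant's absence from the jurisdiction from November 8, 2005 to June 8, 2006 tolled the period for 212 days, extending the deadline to April 5, 2008.
By the time the plaintiff's legal incapacity began on July 20, 2008, the limitation period had already expired on April 5, 2008; that interval cannot revive it.

April 5, 2008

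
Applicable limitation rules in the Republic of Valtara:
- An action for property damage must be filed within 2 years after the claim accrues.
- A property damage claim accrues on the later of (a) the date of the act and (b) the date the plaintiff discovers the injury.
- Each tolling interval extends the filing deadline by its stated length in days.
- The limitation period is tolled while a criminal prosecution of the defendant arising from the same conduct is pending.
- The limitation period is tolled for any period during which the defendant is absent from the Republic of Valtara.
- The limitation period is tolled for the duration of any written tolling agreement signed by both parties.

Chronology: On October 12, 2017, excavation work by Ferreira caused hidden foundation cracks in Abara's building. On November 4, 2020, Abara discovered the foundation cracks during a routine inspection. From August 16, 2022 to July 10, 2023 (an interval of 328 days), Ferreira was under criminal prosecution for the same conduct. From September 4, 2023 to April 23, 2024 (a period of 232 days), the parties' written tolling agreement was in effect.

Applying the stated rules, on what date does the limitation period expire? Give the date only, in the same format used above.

Taking the later of the act (October 12, 2017) and discovery (November 4, 2020), the claim accrued on November 4, 2020.
The untolled deadline — 2 years after November 4, 2020 — is November 4, 2022.
The pending criminal prosecution from August 16, 2022 to July 10, 2023 tolled the period for 328 days, extending the deadline to September 28, 2023.
The written tolling agreement from September 4, 2023 to April 23, 2024 tolled the period for 232 days, extending the deadline to May 17, 2024.

May 17, 2024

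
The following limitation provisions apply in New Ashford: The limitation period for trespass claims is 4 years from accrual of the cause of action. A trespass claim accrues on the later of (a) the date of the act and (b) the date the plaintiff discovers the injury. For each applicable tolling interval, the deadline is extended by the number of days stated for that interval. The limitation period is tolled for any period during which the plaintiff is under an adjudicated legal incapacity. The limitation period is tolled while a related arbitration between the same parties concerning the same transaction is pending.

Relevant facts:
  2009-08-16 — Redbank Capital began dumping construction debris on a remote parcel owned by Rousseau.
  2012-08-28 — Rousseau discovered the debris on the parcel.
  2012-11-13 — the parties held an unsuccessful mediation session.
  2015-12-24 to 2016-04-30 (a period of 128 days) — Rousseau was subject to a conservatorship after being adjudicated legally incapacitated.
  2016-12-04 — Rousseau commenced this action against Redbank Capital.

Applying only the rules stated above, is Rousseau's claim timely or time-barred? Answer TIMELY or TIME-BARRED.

TIMELY

Because discovery on 2012-08-28 post-dates the 2009-08-16 act, accrual under the later-of rule falls on 2012-08-28.
Adding the 4 years base period to 2012-08-28 gives a deadline of 2016-08-28, before any tolling.
The period was tolled for 128 days by the plaintiff's legal incapacity (2015-12-24 to 2016-04-30), pushing the deadline to 2017-01-03.
The other events in the timeline have no effect on the limitation period under the stated rules.
Rousseau filed on 2016-12-04, before the 2017-01-03 deadline, so the action is timely.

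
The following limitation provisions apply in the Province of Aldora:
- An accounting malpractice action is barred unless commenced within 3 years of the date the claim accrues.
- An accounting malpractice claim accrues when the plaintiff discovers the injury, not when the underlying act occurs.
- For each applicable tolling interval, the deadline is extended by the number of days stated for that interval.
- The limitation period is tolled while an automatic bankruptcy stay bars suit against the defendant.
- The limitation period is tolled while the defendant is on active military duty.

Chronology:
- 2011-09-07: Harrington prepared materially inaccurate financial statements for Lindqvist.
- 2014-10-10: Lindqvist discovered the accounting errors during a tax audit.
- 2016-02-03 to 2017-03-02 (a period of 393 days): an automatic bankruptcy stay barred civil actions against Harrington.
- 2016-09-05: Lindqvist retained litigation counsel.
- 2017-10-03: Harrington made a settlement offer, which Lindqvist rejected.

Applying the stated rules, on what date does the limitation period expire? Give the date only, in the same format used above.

2018-11-07

Under the discovery rule, the claim accrued on 2014-10-10, when Lindqvist discovered the injury — not on the 2011-09-07 date of the underlying act.
The untolled deadline — 3 years after 2014-10-10 — is 2017-10-10.
The period was tolled for 393 days by the automatic bankruptcy stay (2016-02-03 to 2017-03-02), pushing the deadline to 2018-11-07.
None of the other events listed affects the running of the period under the stated rules.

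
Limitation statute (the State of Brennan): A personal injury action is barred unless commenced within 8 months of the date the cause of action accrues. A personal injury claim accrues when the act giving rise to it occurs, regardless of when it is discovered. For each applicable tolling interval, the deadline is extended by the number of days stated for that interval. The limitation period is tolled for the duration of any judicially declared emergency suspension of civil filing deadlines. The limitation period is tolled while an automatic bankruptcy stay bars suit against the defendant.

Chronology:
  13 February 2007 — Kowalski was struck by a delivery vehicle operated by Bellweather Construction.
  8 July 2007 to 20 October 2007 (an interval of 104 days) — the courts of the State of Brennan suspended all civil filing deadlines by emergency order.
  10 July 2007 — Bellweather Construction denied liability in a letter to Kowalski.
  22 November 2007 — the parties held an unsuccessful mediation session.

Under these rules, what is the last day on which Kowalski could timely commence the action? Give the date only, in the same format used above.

25 January 2008

The limitation period began to run on 13 February 2007.
8 months from 13 February 2007 is 13 October 2007.
The period was tolled for 104 days by the emergency suspension of filing deadlines (8 July 2007 to 20 October 2007), pushing the deadline to 25 January 2008.
None of the other events listed affects the running of the period under the stated rules.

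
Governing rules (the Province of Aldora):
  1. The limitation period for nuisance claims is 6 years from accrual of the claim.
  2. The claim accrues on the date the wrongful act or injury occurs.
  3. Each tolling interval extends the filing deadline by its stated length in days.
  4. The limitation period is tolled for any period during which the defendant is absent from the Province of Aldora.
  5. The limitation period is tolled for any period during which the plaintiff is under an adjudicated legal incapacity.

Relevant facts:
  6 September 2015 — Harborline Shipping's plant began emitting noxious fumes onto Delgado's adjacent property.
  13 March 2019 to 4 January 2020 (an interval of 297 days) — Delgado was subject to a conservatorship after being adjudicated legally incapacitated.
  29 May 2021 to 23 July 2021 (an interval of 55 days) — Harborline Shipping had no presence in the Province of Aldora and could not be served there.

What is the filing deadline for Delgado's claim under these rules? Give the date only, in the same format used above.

The limitation period began to run on 6 September 2015.
Adding the 6 years base period to 6 September 2015 gives a deadline of 6 September 2021, before any tolling.
The plaintiff's legal incapacity from 13 March 2019 to 4 January 2020 tolled the period for 297 days, extending the deadline to 30 June 2022.
Because the defendant's absence from the jurisdiction ran from 29 May 2021 to 23 July 2021, the deadline is extended by 55 days to 24 August 2022.

24 August 2022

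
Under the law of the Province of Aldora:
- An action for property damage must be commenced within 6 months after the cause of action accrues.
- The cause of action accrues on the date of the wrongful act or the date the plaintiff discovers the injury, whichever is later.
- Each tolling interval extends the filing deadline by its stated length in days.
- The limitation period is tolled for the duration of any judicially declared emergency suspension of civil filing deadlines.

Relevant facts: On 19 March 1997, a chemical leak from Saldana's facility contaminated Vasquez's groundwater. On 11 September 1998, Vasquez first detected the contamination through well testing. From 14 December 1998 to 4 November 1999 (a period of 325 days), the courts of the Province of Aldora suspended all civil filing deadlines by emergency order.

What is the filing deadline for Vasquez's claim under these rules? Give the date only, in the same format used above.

Taking the later of the act (19 March 1997) and discovery (11 September 1998), the claim accrued on 11 September 1998.
Adding the 6 months base period to 11 September 1998 gives a deadline of 11 March 1999, before any tolling.
The period was tolled for 325 days by the emergency suspension of filing deadlines (14 December 1998 to 4 November 1999), pushing the deadline to 30 January 2000.

30 January 2000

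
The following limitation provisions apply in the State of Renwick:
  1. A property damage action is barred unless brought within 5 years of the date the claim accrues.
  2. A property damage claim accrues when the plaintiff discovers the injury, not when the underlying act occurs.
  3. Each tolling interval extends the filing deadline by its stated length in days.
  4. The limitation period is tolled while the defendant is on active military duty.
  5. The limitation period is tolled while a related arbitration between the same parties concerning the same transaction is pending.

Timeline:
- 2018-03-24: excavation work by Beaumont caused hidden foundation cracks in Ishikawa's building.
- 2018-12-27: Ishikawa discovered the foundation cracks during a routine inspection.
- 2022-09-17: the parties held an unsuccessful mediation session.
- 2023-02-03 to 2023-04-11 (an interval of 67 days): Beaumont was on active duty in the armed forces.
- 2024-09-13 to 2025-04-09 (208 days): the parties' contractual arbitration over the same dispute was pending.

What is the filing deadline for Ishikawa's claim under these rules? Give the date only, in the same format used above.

Accrual is tied to discovery, so the period began on 2018-12-27 rather than on 2018-03-24 when the act occurred.
5 years from 2018-12-27 is 2023-12-27.
Because the defendant's active military service ran from 2023-02-03 to 2023-04-11, the deadline is extended by 67 days to 2024-03-03.
The pending related arbitration starting 2024-09-13 came too late — the period had run on 2024-03-03 — and so does not extend the deadline.
The other events in the timeline have no effect on the limitation period under the stated rules.

2024-03-03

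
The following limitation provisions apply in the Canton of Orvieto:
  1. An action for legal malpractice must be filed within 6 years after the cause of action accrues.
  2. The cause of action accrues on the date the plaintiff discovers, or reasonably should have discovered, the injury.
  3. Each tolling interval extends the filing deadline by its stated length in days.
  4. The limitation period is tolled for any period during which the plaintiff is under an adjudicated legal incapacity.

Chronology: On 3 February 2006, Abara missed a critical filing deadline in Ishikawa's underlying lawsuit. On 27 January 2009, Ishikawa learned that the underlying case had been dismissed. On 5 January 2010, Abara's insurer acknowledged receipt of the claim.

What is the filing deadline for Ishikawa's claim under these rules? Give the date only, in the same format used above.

27 January 2015

Accrual is tied to discovery, so the period began on 27 January 2009 rather than on 3 February 2006 when the act occurred.
The untolled deadline — 6 years after 27 January 2009 — is 27 January 2015.
Nothing else in the chronology tolls or restarts the period.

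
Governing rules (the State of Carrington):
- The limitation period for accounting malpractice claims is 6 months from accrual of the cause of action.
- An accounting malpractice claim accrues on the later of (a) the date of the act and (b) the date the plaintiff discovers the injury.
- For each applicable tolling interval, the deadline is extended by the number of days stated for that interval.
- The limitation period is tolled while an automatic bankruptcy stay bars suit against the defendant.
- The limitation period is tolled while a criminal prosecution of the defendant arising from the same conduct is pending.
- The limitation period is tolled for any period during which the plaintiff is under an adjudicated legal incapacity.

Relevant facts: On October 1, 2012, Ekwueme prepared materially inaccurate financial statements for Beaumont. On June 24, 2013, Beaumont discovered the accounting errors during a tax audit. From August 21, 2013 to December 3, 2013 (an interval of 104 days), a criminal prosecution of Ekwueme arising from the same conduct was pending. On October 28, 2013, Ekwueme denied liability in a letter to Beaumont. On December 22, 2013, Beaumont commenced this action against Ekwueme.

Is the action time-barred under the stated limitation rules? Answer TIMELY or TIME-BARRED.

Taking the later of the act (October 1, 2012) and discovery (June 24, 2013), the claim accrued on June 24, 2013.
The untolled deadline — 6 months after June 24, 2013 — is December 24, 2013.
The pending criminal prosecution from August 21, 2013 to December 3, 2013 tolled the period for 104 days, extending the deadline to April 7, 2014.
The other events in the timeline have no effect on the limitation period under the stated rules.
Beaumont filed on December 22, 2013, before the April 7, 2014 deadline, so the action is timely.

TIMELY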